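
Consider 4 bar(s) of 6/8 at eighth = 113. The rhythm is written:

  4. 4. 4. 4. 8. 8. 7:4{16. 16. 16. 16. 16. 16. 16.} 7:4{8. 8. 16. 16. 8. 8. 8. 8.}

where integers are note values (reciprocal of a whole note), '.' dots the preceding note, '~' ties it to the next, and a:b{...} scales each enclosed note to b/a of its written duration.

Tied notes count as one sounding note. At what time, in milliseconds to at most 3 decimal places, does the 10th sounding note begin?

note 10 onset = 114/7b = 8647.282ms

1. 0.0ms @ 0 + 1592.92ms (3)
2. 1592.92ms @ 3 + 1592.92ms (3)
3. 3185.841ms @ 6 + 1592.92ms (3)
4. 4778.761ms @ 9 + 1592.92ms (3)
5. 6371.681ms @ 12 + 796.46ms (3/2)
6. 7168.142ms @ 27/2 + 796.46ms (3/2)
7. 7964.602ms @ 15 + 227.56ms (3/7)
8. 8192.162ms @ 108/7 + 227.56ms (3/7)
9. 8419.722ms @ 111/7 + 227.56ms (3/7)
10. 8647.282ms @ 114/7 + 227.56ms (3/7)
11. 8874.842ms @ 117/7 + 227.56ms (3/7)
12. 9102.402ms @ 120/7 + 227.56ms (3/7)
13. 9329.962ms @ 123/7 + 227.56ms (3/7)
14. 9557.522ms @ 18 + 455.12ms (6/7)
15. 10012.642ms @ 132/7 + 455.12ms (6/7)
16. 10467.762ms @ 138/7 + 227.56ms (3/7)
17. 10695.322ms @ 141/7 + 227.56ms (3/7)
18. 10922.882ms @ 144/7 + 455.12ms (6/7)
19. 11378.003ms @ 150/7 + 455.12ms (6/7)
20. 11833.123ms @ 156/7 + 455.12ms (6/7)
21. 12288.243ms @ 162/7 + 455.12ms (6/7)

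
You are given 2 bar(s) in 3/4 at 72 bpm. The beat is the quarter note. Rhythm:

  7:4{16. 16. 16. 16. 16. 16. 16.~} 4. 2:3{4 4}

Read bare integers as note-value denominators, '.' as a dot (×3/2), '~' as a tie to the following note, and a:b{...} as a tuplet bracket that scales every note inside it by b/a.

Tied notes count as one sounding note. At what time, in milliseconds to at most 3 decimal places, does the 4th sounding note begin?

note 4 onset = 9/14b = 535.714ms

1. 0.0ms @ 0 + 178.571ms (3/14)
2. 178.571ms @ 3/14 + 178.571ms (3/14)
3. 357.143ms @ 3/7 + 178.571ms (3/14)
4. 535.714ms @ 9/14 + 178.571ms (3/14)
5. 714.286ms @ 6/7 + 178.571ms (3/14)
6. 892.857ms @ 15/14 + 178.571ms (3/14)
7. 1071.429ms @ 9/7 + 1428.571ms (12/7)
8. 2500.0ms @ 3 + 1250.0ms (3/2)
9. 3750.0ms @ 9/2 + 1250.0ms (3/2)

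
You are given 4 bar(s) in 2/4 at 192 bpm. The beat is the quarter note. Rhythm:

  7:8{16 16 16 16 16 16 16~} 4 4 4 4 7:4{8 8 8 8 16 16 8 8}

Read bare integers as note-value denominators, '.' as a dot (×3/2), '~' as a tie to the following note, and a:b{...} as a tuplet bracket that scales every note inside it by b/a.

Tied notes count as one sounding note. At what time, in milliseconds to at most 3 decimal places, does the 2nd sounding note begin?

note 2 onset = 2/7b = 89.286ms

1. 0.0ms @ 0 + 89.286ms (2/7)
2. 89.286ms @ 2/7 + 89.286ms (2/7)
3. 178.571ms @ 4/7 + 89.286ms (2/7)
4. 267.857ms @ 6/7 + 89.286ms (2/7)
5. 357.143ms @ 8/7 + 89.286ms (2/7)
6. 446.429ms @ 10/7 + 89.286ms (2/7)
7. 535.714ms @ 12/7 + 401.786ms (9/7)
8. 937.5ms @ 3 + 312.5ms (1)
9. 1250.0ms @ 4 + 312.5ms (1)
10. 1562.5ms @ 5 + 312.5ms (1)
11. 1875.0ms @ 6 + 89.286ms (2/7)
12. 1964.286ms @ 44/7 + 89.286ms (2/7)
13. 2053.571ms @ 46/7 + 89.286ms (2/7)
14. 2142.857ms @ 48/7 + 89.286ms (2/7)
15. 2232.143ms @ 50/7 + 44.643ms (1/7)
16. 2276.786ms @ 51/7 + 44.643ms (1/7)
17. 2321.429ms @ 52/7 + 89.286ms (2/7)
18. 2410.714ms @ 54/7 + 89.286ms (2/7)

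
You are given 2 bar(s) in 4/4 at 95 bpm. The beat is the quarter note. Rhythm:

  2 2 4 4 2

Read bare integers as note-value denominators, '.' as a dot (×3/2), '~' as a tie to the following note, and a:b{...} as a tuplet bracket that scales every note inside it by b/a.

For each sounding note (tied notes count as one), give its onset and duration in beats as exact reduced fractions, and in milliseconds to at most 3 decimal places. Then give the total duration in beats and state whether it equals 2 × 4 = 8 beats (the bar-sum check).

1) 0.0ms=0b +1263.158ms=2b
2) 1263.158ms=2b +1263.158ms=2b
3) 2526.316ms=4b +631.579ms=1b
4) 3157.895ms=5b +631.579ms=1b
5) 3789.474ms=6b +1263.158ms=2b
Σ=8b of 8 (95bpm 4/4) — PASS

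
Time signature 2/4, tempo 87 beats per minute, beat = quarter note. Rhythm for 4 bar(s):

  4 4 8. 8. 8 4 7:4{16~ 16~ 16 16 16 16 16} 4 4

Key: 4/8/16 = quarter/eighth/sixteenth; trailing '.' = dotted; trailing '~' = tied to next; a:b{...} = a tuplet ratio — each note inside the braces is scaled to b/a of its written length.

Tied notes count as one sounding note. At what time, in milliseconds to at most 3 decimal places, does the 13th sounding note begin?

1. 0.0ms @ 0 + 689.655ms (1)
2. 689.655ms @ 1 + 689.655ms (1)
3. 1379.31ms @ 2 + 517.241ms (3/4)
4. 1896.552ms @ 11/4 + 517.241ms (3/4)
5. 2413.793ms @ 7/2 + 344.828ms (1/2)
6. 2758.621ms @ 4 + 689.655ms (1)
7. 3448.276ms @ 5 + 295.567ms (3/7)
8. 3743.842ms @ 38/7 + 98.522ms (1/7)
9. 3842.365ms @ 39/7 + 98.522ms (1/7)
10. 3940.887ms @ 40/7 + 98.522ms (1/7)
11. 4039.409ms @ 41/7 + 98.522ms (1/7)
12. 4137.931ms @ 6 + 689.655ms (1)
13. 4827.586ms @ 7 + 689.655ms (1)

note 13 onset = 7b = 4827.586ms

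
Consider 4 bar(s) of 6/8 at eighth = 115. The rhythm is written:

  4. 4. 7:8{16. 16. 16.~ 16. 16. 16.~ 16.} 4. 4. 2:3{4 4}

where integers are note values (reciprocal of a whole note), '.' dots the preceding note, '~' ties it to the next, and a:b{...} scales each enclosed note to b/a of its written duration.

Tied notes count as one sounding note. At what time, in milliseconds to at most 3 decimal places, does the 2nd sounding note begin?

1. 0.0ms @ 0 + 1565.217ms (3)
2. 1565.217ms @ 3 + 1565.217ms (3)
3. 3130.435ms @ 6 + 447.205ms (6/7)
4. 3577.64ms @ 48/7 + 447.205ms (6/7)
5. 4024.845ms @ 54/7 + 894.41ms (12/7)
6. 4919.255ms @ 66/7 + 447.205ms (6/7)
7. 5366.46ms @ 72/7 + 894.41ms (12/7)
8. 6260.87ms @ 12 + 1565.217ms (3)
9. 7826.087ms @ 15 + 1565.217ms (3)
10. 9391.304ms @ 18 + 1565.217ms (3)
11. 10956.522ms @ 21 + 1565.217ms (3)

note 2 onset = 3b = 1565.217ms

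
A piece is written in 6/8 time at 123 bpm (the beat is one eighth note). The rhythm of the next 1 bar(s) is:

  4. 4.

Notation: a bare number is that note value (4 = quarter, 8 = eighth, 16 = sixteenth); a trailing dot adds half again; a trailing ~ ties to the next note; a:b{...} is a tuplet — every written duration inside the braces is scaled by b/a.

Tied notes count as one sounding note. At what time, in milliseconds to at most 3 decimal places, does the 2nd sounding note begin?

1. 0.0ms @ 0 + 1463.415ms (3)
2. 1463.415ms @ 3 + 1463.415ms (3)

note 2 onset = 3b = 1463.415ms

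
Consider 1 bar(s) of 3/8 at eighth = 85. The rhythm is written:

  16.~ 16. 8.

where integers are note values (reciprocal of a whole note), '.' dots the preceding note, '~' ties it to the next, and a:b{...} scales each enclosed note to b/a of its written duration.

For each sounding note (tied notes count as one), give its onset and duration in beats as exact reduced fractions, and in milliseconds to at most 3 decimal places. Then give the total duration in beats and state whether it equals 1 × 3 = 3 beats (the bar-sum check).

1) 0.0ms=0b +1058.824ms=3/2b
2) 1058.824ms=3/2b +1058.824ms=3/2b
Σ=3b of 3 (85bpm 3/8) — PASS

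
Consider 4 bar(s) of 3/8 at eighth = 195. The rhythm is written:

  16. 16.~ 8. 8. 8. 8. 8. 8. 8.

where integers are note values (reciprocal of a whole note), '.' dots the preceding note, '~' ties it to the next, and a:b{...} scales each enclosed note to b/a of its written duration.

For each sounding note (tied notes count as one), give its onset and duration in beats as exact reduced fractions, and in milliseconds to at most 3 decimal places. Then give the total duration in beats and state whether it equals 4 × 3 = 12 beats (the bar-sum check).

1) 0.0ms=0b +230.769ms=3/4b
2) 230.769ms=3/4b +692.308ms=9/4b
3) 923.077ms=3b +461.538ms=3/2b
4) 1384.615ms=9/2b +461.538ms=3/2b
5) 1846.154ms=6b +461.538ms=3/2b
6) 2307.692ms=15/2b +461.538ms=3/2b
7) 2769.231ms=9b +461.538ms=3/2b
8) 3230.769ms=21/2b +461.538ms=3/2b
Σ=12b of 12 (195bpm 3/8) — PASS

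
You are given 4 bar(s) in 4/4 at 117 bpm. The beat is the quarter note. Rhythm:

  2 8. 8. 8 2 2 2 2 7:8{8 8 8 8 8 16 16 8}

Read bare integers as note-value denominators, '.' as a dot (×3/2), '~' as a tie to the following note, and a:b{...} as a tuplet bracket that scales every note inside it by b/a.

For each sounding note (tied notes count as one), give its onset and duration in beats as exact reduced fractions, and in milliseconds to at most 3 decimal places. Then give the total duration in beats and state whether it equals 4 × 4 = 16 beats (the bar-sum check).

1) 0.0ms=0b +1025.641ms=2b
2) 1025.641ms=2b +384.615ms=3/4b
3) 1410.256ms=11/4b +384.615ms=3/4b
4) 1794.872ms=7/2b +256.41ms=1/2b
5) 2051.282ms=4b +1025.641ms=2b
6) 3076.923ms=6b +1025.641ms=2b
7) 4102.564ms=8b +1025.641ms=2b
8) 5128.205ms=10b +1025.641ms=2b
9) 6153.846ms=12b +293.04ms=4/7b
10) 6446.886ms=88/7b +293.04ms=4/7b
11) 6739.927ms=92/7b +293.04ms=4/7b
12) 7032.967ms=96/7b +293.04ms=4/7b
13) 7326.007ms=100/7b +293.04ms=4/7b
14) 7619.048ms=104/7b +146.52ms=2/7b
15) 7765.568ms=106/7b +146.52ms=2/7b
16) 7912.088ms=108/7b +293.04ms=4/7b
Σ=16b of 16 (117bpm 4/4) — PASS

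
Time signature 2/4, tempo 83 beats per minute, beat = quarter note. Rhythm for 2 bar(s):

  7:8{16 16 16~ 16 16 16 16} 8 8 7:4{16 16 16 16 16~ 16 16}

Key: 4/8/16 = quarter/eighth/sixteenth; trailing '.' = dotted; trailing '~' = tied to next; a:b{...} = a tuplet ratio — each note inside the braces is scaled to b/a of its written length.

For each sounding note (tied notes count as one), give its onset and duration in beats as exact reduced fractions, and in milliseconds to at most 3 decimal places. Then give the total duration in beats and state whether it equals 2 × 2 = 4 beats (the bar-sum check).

1) 0.0ms=0b +206.54ms=2/7b
2) 206.54ms=2/7b +206.54ms=2/7b
3) 413.081ms=4/7b +413.081ms=4/7b
4) 826.162ms=8/7b +206.54ms=2/7b
5) 1032.702ms=10/7b +206.54ms=2/7b
6) 1239.243ms=12/7b +206.54ms=2/7b
7) 1445.783ms=2b +361.446ms=1/2b
8) 1807.229ms=5/2b +361.446ms=1/2b
9) 2168.675ms=3b +103.27ms=1/7b
10) 2271.945ms=22/7b +103.27ms=1/7b
11) 2375.215ms=23/7b +103.27ms=1/7b
12) 2478.485ms=24/7b +103.27ms=1/7b
13) 2581.756ms=25/7b +206.54ms=2/7b
14) 2788.296ms=27/7b +103.27ms=1/7b
Σ=4b of 4 (83bpm 2/4) — PASS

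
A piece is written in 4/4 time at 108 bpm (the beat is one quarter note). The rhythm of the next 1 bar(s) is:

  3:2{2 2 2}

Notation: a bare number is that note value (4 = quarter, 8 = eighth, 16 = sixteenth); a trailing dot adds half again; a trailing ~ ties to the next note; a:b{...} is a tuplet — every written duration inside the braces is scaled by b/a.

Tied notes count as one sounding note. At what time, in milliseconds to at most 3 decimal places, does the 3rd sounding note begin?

1. 0.0ms @ 0 + 740.741ms (4/3)
2. 740.741ms @ 4/3 + 740.741ms (4/3)
3. 1481.481ms @ 8/3 + 740.741ms (4/3)

note 3 onset = 8/3b = 1481.481ms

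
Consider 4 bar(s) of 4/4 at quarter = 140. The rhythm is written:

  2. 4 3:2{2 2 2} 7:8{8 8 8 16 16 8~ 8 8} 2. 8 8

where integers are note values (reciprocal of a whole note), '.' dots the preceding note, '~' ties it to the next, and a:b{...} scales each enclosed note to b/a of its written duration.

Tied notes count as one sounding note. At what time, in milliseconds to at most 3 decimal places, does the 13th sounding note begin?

note 13 onset = 12b = 5142.857ms

1. 0.0ms @ 0 + 1285.714ms (3)
2. 1285.714ms @ 3 + 428.571ms (1)
3. 1714.286ms @ 4 + 571.429ms (4/3)
4. 2285.714ms @ 16/3 + 571.429ms (4/3)
5. 2857.143ms @ 20/3 + 571.429ms (4/3)
6. 3428.571ms @ 8 + 244.898ms (4/7)
7. 3673.469ms @ 60/7 + 244.898ms (4/7)
8. 3918.367ms @ 64/7 + 244.898ms (4/7)
9. 4163.265ms @ 68/7 + 122.449ms (2/7)
10. 4285.714ms @ 10 + 122.449ms (2/7)
11. 4408.163ms @ 72/7 + 489.796ms (8/7)
12. 4897.959ms @ 80/7 + 244.898ms (4/7)
13. 5142.857ms @ 12 + 1285.714ms (3)
14. 6428.571ms @ 15 + 214.286ms (1/2)
15. 6642.857ms @ 31/2 + 214.286ms (1/2)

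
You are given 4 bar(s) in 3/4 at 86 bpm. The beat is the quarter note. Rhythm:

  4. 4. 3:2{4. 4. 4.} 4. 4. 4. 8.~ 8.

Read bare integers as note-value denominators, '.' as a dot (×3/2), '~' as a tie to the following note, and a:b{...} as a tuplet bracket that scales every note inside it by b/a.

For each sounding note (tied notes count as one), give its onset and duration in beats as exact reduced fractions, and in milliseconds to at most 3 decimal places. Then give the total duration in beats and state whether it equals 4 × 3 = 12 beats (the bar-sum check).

1) 0.0ms=0b +1046.512ms=3/2b
2) 1046.512ms=3/2b +1046.512ms=3/2b
3) 2093.023ms=3b +697.674ms=1b
4) 2790.698ms=4b +697.674ms=1b
5) 3488.372ms=5b +697.674ms=1b
6) 4186.047ms=6b +1046.512ms=3/2b
7) 5232.558ms=15/2b +1046.512ms=3/2b
8) 6279.07ms=9b +1046.512ms=3/2b
9) 7325.581ms=21/2b +1046.512ms=3/2b
Σ=12b of 12 (86bpm 3/4) — PASS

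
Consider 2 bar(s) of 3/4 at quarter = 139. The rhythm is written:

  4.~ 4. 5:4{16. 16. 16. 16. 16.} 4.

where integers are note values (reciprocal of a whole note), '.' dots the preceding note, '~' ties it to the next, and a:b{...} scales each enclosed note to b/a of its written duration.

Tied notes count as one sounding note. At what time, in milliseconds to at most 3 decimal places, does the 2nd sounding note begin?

1. 0.0ms @ 0 + 1294.964ms (3)
2. 1294.964ms @ 3 + 129.496ms (3/10)
3. 1424.46ms @ 33/10 + 129.496ms (3/10)
4. 1553.957ms @ 18/5 + 129.496ms (3/10)
5. 1683.453ms @ 39/10 + 129.496ms (3/10)
6. 1812.95ms @ 21/5 + 129.496ms (3/10)
7. 1942.446ms @ 9/2 + 647.482ms (3/2)

note 2 onset = 3b = 1294.964ms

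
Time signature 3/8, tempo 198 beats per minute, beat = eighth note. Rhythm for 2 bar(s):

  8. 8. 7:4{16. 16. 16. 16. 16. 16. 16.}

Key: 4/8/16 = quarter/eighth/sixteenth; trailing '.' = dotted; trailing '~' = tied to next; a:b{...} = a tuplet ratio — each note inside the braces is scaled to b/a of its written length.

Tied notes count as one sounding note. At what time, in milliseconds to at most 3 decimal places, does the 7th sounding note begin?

note 7 onset = 33/7b = 1428.571ms

1. 0.0ms @ 0 + 454.545ms (3/2)
2. 454.545ms @ 3/2 + 454.545ms (3/2)
3. 909.091ms @ 3 + 129.87ms (3/7)
4. 1038.961ms @ 24/7 + 129.87ms (3/7)
5. 1168.831ms @ 27/7 + 129.87ms (3/7)
6. 1298.701ms @ 30/7 + 129.87ms (3/7)
7. 1428.571ms @ 33/7 + 129.87ms (3/7)
8. 1558.442ms @ 36/7 + 129.87ms (3/7)
9. 1688.312ms @ 39/7 + 129.87ms (3/7)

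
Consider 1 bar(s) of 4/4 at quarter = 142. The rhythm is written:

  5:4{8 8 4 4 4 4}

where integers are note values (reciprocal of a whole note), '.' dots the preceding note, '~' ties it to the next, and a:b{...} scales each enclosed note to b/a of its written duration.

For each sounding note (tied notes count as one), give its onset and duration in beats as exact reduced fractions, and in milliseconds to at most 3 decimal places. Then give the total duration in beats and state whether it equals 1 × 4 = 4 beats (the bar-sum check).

1) 0.0ms=0b +169.014ms=2/5b
2) 169.014ms=2/5b +169.014ms=2/5b
3) 338.028ms=4/5b +338.028ms=4/5b
4) 676.056ms=8/5b +338.028ms=4/5b
5) 1014.085ms=12/5b +338.028ms=4/5b
6) 1352.113ms=16/5b +338.028ms=4/5b
Σ=4b of 4 (142bpm 4/4) — PASS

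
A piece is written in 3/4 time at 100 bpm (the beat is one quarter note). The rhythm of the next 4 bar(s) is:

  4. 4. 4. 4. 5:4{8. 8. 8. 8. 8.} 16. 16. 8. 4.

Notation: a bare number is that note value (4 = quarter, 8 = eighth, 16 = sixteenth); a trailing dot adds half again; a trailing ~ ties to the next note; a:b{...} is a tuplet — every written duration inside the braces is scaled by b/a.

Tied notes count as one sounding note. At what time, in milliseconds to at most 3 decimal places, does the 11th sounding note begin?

1. 0.0ms @ 0 + 900.0ms (3/2)
2. 900.0ms @ 3/2 + 900.0ms (3/2)
3. 1800.0ms @ 3 + 900.0ms (3/2)
4. 2700.0ms @ 9/2 + 900.0ms (3/2)
5. 3600.0ms @ 6 + 360.0ms (3/5)
6. 3960.0ms @ 33/5 + 360.0ms (3/5)
7. 4320.0ms @ 36/5 + 360.0ms (3/5)
8. 4680.0ms @ 39/5 + 360.0ms (3/5)
9. 5040.0ms @ 42/5 + 360.0ms (3/5)
10. 5400.0ms @ 9 + 225.0ms (3/8)
11. 5625.0ms @ 75/8 + 225.0ms (3/8)
12. 5850.0ms @ 39/4 + 450.0ms (3/4)
13. 6300.0ms @ 21/2 + 900.0ms (3/2)

note 11 onset = 75/8b = 5625.0ms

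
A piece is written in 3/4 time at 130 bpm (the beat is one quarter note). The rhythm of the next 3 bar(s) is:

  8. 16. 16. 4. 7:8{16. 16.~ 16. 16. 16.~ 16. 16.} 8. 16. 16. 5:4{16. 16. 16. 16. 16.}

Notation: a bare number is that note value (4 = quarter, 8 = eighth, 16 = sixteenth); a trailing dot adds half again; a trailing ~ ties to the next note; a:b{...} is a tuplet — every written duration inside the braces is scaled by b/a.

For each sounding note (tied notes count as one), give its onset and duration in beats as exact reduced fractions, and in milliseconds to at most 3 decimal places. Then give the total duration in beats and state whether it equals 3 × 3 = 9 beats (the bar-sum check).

1) 0.0ms=0b +346.154ms=3/4b
2) 346.154ms=3/4b +173.077ms=3/8b
3) 519.231ms=9/8b +173.077ms=3/8b
4) 692.308ms=3/2b +692.308ms=3/2b
5) 1384.615ms=3b +197.802ms=3/7b
6) 1582.418ms=24/7b +395.604ms=6/7b
7) 1978.022ms=30/7b +197.802ms=3/7b
8) 2175.824ms=33/7b +395.604ms=6/7b
9) 2571.429ms=39/7b +197.802ms=3/7b
10) 2769.231ms=6b +346.154ms=3/4b
11) 3115.385ms=27/4b +173.077ms=3/8b
12) 3288.462ms=57/8b +173.077ms=3/8b
13) 3461.538ms=15/2b +138.462ms=3/10b
14) 3600.0ms=39/5b +138.462ms=3/10b
15) 3738.462ms=81/10b +138.462ms=3/10b
16) 3876.923ms=42/5b +138.462ms=3/10b
17) 4015.385ms=87/10b +138.462ms=3/10b
Σ=9b of 9 (130bpm 3/4) — PASS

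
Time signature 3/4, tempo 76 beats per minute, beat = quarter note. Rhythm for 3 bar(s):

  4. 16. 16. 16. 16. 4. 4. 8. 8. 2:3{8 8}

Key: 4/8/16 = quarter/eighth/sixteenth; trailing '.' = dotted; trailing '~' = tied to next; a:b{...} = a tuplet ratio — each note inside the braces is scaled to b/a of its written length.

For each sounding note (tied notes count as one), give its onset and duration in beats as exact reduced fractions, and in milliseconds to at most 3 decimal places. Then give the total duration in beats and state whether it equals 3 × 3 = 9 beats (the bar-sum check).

1) 0.0ms=0b +1184.211ms=3/2b
2) 1184.211ms=3/2b +296.053ms=3/8b
3) 1480.263ms=15/8b +296.053ms=3/8b
4) 1776.316ms=9/4b +296.053ms=3/8b
5) 2072.368ms=21/8b +296.053ms=3/8b
6) 2368.421ms=3b +1184.211ms=3/2b
7) 3552.632ms=9/2b +1184.211ms=3/2b
8) 4736.842ms=6b +592.105ms=3/4b
9) 5328.947ms=27/4b +592.105ms=3/4b
10) 5921.053ms=15/2b +592.105ms=3/4b
11) 6513.158ms=33/4b +592.105ms=3/4b
Σ=9b of 9 (76bpm 3/4) — PASS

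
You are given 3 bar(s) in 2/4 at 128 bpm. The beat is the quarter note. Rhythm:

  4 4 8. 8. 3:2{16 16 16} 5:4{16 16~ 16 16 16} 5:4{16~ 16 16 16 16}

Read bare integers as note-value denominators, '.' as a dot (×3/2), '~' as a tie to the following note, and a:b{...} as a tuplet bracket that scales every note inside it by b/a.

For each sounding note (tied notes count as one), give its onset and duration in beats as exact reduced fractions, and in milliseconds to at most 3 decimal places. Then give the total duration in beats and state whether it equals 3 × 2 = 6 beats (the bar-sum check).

1) 0.0ms=0b +468.75ms=1b
2) 468.75ms=1b +468.75ms=1b
3) 937.5ms=2b +351.562ms=3/4b
4) 1289.062ms=11/4b +351.562ms=3/4b
5) 1640.625ms=7/2b +78.125ms=1/6b
6) 1718.75ms=11/3b +78.125ms=1/6b
7) 1796.875ms=23/6b +78.125ms=1/6b
8) 1875.0ms=4b +93.75ms=1/5b
9) 1968.75ms=21/5b +187.5ms=2/5b
10) 2156.25ms=23/5b +93.75ms=1/5b
11) 2250.0ms=24/5b +93.75ms=1/5b
12) 2343.75ms=5b +187.5ms=2/5b
13) 2531.25ms=27/5b +93.75ms=1/5b
14) 2625.0ms=28/5b +93.75ms=1/5b
15) 2718.75ms=29/5b +93.75ms=1/5b
Σ=6b of 6 (128bpm 2/4) — PASS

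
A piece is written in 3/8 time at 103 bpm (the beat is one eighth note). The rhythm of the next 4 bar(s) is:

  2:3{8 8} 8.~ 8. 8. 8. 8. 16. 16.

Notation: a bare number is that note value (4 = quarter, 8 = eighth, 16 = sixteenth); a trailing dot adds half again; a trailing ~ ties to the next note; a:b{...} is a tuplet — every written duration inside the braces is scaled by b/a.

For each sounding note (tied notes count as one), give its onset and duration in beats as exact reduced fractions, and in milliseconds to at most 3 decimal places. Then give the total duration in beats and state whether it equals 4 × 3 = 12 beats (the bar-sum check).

1) 0.0ms=0b +873.786ms=3/2b
2) 873.786ms=3/2b +873.786ms=3/2b
3) 1747.573ms=3b +1747.573ms=3b
4) 3495.146ms=6b +873.786ms=3/2b
5) 4368.932ms=15/2b +873.786ms=3/2b
6) 5242.718ms=9b +873.786ms=3/2b
7) 6116.505ms=21/2b +436.893ms=3/4b
8) 6553.398ms=45/4b +436.893ms=3/4b
Σ=12b of 12 (103bpm 3/8) — PASS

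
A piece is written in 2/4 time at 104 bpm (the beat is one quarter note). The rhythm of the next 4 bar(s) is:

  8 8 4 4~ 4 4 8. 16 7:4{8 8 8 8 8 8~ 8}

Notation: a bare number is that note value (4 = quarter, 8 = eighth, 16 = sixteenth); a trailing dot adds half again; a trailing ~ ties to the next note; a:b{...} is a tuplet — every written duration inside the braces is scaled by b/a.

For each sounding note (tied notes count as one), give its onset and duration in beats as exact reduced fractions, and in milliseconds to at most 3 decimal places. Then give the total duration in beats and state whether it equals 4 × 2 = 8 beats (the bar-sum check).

1) 0.0ms=0b +288.462ms=1/2b
2) 288.462ms=1/2b +288.462ms=1/2b
3) 576.923ms=1b +576.923ms=1b
4) 1153.846ms=2b +1153.846ms=2b
5) 2307.692ms=4b +576.923ms=1b
6) 2884.615ms=5b +432.692ms=3/4b
7) 3317.308ms=23/4b +144.231ms=1/4b
8) 3461.538ms=6b +164.835ms=2/7b
9) 3626.374ms=44/7b +164.835ms=2/7b
10) 3791.209ms=46/7b +164.835ms=2/7b
11) 3956.044ms=48/7b +164.835ms=2/7b
12) 4120.879ms=50/7b +164.835ms=2/7b
13) 4285.714ms=52/7b +329.67ms=4/7b
Σ=8b of 8 (104bpm 2/4) — PASS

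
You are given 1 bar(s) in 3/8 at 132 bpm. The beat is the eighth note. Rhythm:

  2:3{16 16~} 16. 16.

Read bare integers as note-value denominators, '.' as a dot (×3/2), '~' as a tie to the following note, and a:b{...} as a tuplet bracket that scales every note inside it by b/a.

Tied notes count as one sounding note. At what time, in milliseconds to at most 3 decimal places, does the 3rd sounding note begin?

1. 0.0ms @ 0 + 340.909ms (3/4)
2. 340.909ms @ 3/4 + 681.818ms (3/2)
3. 1022.727ms @ 9/4 + 340.909ms (3/4)

note 3 onset = 9/4b = 1022.727ms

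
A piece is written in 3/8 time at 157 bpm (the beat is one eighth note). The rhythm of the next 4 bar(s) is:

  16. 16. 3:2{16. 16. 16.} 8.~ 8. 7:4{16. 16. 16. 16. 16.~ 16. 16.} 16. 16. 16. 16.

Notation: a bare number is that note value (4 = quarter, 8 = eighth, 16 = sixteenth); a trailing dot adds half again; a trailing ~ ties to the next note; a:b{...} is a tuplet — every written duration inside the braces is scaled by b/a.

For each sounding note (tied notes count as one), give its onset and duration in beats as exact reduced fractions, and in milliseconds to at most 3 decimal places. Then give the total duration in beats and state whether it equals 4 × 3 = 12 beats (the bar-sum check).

1) 0.0ms=0b +286.624ms=3/4b
2) 286.624ms=3/4b +286.624ms=3/4b
3) 573.248ms=3/2b +191.083ms=1/2b
4) 764.331ms=2b +191.083ms=1/2b
5) 955.414ms=5/2b +191.083ms=1/2b
6) 1146.497ms=3b +1146.497ms=3b
7) 2292.994ms=6b +163.785ms=3/7b
8) 2456.779ms=45/7b +163.785ms=3/7b
9) 2620.564ms=48/7b +163.785ms=3/7b
10) 2784.349ms=51/7b +163.785ms=3/7b
11) 2948.135ms=54/7b +327.571ms=6/7b
12) 3275.705ms=60/7b +163.785ms=3/7b
13) 3439.49ms=9b +286.624ms=3/4b
14) 3726.115ms=39/4b +286.624ms=3/4b
15) 4012.739ms=21/2b +286.624ms=3/4b
16) 4299.363ms=45/4b +286.624ms=3/4b
Σ=12b of 12 (157bpm 3/8) — PASS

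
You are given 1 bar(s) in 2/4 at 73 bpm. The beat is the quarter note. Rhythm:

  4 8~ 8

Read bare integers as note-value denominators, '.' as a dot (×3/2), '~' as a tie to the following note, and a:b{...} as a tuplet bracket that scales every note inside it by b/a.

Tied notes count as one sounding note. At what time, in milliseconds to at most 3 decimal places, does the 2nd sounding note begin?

1. 0.0ms @ 0 + 821.918ms (1)
2. 821.918ms @ 1 + 821.918ms (1)

note 2 onset = 1b = 821.918ms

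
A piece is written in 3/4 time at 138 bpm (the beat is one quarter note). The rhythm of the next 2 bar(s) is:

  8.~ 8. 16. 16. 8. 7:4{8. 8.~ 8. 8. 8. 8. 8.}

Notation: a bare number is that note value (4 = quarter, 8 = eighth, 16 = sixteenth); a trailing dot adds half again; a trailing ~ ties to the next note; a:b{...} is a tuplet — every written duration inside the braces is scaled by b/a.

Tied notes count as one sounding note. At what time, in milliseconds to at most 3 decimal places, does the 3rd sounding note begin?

1. 0.0ms @ 0 + 652.174ms (3/2)
2. 652.174ms @ 3/2 + 163.043ms (3/8)
3. 815.217ms @ 15/8 + 163.043ms (3/8)
4. 978.261ms @ 9/4 + 326.087ms (3/4)
5. 1304.348ms @ 3 + 186.335ms (3/7)
6. 1490.683ms @ 24/7 + 372.671ms (6/7)
7. 1863.354ms @ 30/7 + 186.335ms (3/7)
8. 2049.689ms @ 33/7 + 186.335ms (3/7)
9. 2236.025ms @ 36/7 + 186.335ms (3/7)
10. 2422.36ms @ 39/7 + 186.335ms (3/7)

note 3 onset = 15/8b = 815.217ms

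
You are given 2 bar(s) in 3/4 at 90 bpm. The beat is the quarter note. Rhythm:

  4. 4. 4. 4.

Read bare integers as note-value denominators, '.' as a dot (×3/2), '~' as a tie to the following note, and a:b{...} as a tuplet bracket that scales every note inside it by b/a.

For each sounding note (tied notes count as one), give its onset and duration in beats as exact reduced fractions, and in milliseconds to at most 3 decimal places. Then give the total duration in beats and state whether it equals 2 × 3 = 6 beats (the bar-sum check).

1) 0.0ms=0b +1000.0ms=3/2b
2) 1000.0ms=3/2b +1000.0ms=3/2b
3) 2000.0ms=3b +1000.0ms=3/2b
4) 3000.0ms=9/2b +1000.0ms=3/2b
Σ=6b of 6 (90bpm 3/4) — PASS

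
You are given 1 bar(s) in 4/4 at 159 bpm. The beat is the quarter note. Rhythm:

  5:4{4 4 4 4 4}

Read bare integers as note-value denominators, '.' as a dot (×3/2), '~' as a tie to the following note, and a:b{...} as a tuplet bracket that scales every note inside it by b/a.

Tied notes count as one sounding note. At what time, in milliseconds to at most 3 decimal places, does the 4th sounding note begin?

1. 0.0ms @ 0 + 301.887ms (4/5)
2. 301.887ms @ 4/5 + 301.887ms (4/5)
3. 603.774ms @ 8/5 + 301.887ms (4/5)
4. 905.66ms @ 12/5 + 301.887ms (4/5)
5. 1207.547ms @ 16/5 + 301.887ms (4/5)

note 4 onset = 12/5b = 905.66ms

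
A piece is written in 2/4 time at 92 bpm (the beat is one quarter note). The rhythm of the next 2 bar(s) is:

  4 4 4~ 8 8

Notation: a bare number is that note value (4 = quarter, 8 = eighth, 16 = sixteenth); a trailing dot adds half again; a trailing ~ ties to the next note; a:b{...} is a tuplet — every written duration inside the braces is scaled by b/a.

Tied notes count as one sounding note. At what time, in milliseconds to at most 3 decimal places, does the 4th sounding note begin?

1. 0.0ms @ 0 + 652.174ms (1)
2. 652.174ms @ 1 + 652.174ms (1)
3. 1304.348ms @ 2 + 978.261ms (3/2)
4. 2282.609ms @ 7/2 + 326.087ms (1/2)

note 4 onset = 7/2b = 2282.609ms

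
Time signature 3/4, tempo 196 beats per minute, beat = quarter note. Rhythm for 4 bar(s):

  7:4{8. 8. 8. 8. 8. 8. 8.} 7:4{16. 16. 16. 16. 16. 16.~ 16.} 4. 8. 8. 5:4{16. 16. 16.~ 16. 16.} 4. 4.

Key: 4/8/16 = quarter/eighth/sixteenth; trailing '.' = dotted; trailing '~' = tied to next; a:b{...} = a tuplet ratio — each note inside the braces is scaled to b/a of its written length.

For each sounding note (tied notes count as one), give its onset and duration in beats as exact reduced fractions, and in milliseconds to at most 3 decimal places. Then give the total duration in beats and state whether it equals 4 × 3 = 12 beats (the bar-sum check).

1) 0.0ms=0b +131.195ms=3/7b
2) 131.195ms=3/7b +131.195ms=3/7b
3) 262.391ms=6/7b +131.195ms=3/7b
4) 393.586ms=9/7b +131.195ms=3/7b
5) 524.781ms=12/7b +131.195ms=3/7b
6) 655.977ms=15/7b +131.195ms=3/7b
7) 787.172ms=18/7b +131.195ms=3/7b
8) 918.367ms=3b +65.598ms=3/14b
9) 983.965ms=45/14b +65.598ms=3/14b
10) 1049.563ms=24/7b +65.598ms=3/14b
11) 1115.16ms=51/14b +65.598ms=3/14b
12) 1180.758ms=27/7b +65.598ms=3/14b
13) 1246.356ms=57/14b +131.195ms=3/7b
14) 1377.551ms=9/2b +459.184ms=3/2b
15) 1836.735ms=6b +229.592ms=3/4b
16) 2066.327ms=27/4b +229.592ms=3/4b
17) 2295.918ms=15/2b +91.837ms=3/10b
18) 2387.755ms=39/5b +91.837ms=3/10b
19) 2479.592ms=81/10b +183.673ms=3/5b
20) 2663.265ms=87/10b +91.837ms=3/10b
21) 2755.102ms=9b +459.184ms=3/2b
22) 3214.286ms=21/2b +459.184ms=3/2b
Σ=12b of 12 (196bpm 3/4) — PASS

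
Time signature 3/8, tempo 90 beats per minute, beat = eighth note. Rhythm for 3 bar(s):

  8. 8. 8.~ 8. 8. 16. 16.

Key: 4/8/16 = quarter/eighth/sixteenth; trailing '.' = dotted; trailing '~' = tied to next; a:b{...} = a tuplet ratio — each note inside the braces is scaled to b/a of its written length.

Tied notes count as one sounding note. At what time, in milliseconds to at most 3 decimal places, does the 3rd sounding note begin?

1. 0.0ms @ 0 + 1000.0ms (3/2)
2. 1000.0ms @ 3/2 + 1000.0ms (3/2)
3. 2000.0ms @ 3 + 2000.0ms (3)
4. 4000.0ms @ 6 + 1000.0ms (3/2)
5. 5000.0ms @ 15/2 + 500.0ms (3/4)
6. 5500.0ms @ 33/4 + 500.0ms (3/4)

note 3 onset = 3b = 2000.0ms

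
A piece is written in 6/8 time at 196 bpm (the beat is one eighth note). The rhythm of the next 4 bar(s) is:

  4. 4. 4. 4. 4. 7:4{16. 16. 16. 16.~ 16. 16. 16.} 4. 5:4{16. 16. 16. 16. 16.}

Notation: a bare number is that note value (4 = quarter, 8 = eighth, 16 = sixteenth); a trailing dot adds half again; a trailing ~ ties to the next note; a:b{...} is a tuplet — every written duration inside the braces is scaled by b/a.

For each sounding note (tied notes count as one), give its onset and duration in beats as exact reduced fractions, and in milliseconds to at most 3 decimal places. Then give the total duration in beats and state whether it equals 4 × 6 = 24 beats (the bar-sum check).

1) 0.0ms=0b +918.367ms=3b
2) 918.367ms=3b +918.367ms=3b
3) 1836.735ms=6b +918.367ms=3b
4) 2755.102ms=9b +918.367ms=3b
5) 3673.469ms=12b +918.367ms=3b
6) 4591.837ms=15b +131.195ms=3/7b
7) 4723.032ms=108/7b +131.195ms=3/7b
8) 4854.227ms=111/7b +131.195ms=3/7b
9) 4985.423ms=114/7b +262.391ms=6/7b
10) 5247.813ms=120/7b +131.195ms=3/7b
11) 5379.009ms=123/7b +131.195ms=3/7b
12) 5510.204ms=18b +918.367ms=3b
13) 6428.571ms=21b +183.673ms=3/5b
14) 6612.245ms=108/5b +183.673ms=3/5b
15) 6795.918ms=111/5b +183.673ms=3/5b
16) 6979.592ms=114/5b +183.673ms=3/5b
17) 7163.265ms=117/5b +183.673ms=3/5b
Σ=24b of 24 (196bpm 6/8) — PASS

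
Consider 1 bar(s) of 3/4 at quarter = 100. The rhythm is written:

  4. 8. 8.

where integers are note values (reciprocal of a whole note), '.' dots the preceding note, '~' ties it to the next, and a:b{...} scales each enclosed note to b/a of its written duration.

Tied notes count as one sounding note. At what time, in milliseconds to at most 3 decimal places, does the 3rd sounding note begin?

1. 0.0ms @ 0 + 900.0ms (3/2)
2. 900.0ms @ 3/2 + 450.0ms (3/4)
3. 1350.0ms @ 9/4 + 450.0ms (3/4)

note 3 onset = 9/4b = 1350.0ms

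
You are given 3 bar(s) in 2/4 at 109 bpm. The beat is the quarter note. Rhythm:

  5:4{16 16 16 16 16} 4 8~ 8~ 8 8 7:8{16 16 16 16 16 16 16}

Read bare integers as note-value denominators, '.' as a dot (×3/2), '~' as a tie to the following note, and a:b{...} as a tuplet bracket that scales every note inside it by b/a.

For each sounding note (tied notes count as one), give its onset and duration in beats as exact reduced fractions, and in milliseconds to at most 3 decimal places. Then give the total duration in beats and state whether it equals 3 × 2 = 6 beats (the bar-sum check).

1) 0.0ms=0b +110.092ms=1/5b
2) 110.092ms=1/5b +110.092ms=1/5b
3) 220.183ms=2/5b +110.092ms=1/5b
4) 330.275ms=3/5b +110.092ms=1/5b
5) 440.367ms=4/5b +110.092ms=1/5b
6) 550.459ms=1b +550.459ms=1b
7) 1100.917ms=2b +825.688ms=3/2b
8) 1926.606ms=7/2b +275.229ms=1/2b
9) 2201.835ms=4b +157.274ms=2/7b
10) 2359.109ms=30/7b +157.274ms=2/7b
11) 2516.383ms=32/7b +157.274ms=2/7b
12) 2673.657ms=34/7b +157.274ms=2/7b
13) 2830.931ms=36/7b +157.274ms=2/7b
14) 2988.204ms=38/7b +157.274ms=2/7b
15) 3145.478ms=40/7b +157.274ms=2/7b
Σ=6b of 6 (109bpm 2/4) — PASS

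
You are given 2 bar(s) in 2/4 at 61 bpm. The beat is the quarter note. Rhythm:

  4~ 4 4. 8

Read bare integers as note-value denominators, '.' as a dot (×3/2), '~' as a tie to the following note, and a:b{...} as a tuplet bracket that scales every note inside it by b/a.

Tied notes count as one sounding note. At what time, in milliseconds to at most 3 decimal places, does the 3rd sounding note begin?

note 3 onset = 7/2b = 3442.623ms

1. 0.0ms @ 0 + 1967.213ms (2)
2. 1967.213ms @ 2 + 1475.41ms (3/2)
3. 3442.623ms @ 7/2 + 491.803ms (1/2)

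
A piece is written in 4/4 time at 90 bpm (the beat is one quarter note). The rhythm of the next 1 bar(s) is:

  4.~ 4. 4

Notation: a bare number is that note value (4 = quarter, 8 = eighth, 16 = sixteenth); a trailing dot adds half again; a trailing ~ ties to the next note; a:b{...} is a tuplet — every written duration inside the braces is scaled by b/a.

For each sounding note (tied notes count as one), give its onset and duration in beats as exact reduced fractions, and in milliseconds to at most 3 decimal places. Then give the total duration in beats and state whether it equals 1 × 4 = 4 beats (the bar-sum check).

1) 0.0ms=0b +2000.0ms=3b
2) 2000.0ms=3b +666.667ms=1b
Σ=4b of 4 (90bpm 4/4) — PASS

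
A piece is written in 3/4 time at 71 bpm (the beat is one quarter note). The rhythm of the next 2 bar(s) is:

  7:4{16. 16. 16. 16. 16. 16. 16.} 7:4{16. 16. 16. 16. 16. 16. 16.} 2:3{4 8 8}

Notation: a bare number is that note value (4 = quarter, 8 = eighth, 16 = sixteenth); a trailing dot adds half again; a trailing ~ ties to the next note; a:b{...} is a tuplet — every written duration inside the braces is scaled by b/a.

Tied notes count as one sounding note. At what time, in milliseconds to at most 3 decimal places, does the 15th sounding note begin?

1. 0.0ms @ 0 + 181.087ms (3/14)
2. 181.087ms @ 3/14 + 181.087ms (3/14)
3. 362.173ms @ 3/7 + 181.087ms (3/14)
4. 543.26ms @ 9/14 + 181.087ms (3/14)
5. 724.346ms @ 6/7 + 181.087ms (3/14)
6. 905.433ms @ 15/14 + 181.087ms (3/14)
7. 1086.519ms @ 9/7 + 181.087ms (3/14)
8. 1267.606ms @ 3/2 + 181.087ms (3/14)
9. 1448.692ms @ 12/7 + 181.087ms (3/14)
10. 1629.779ms @ 27/14 + 181.087ms (3/14)
11. 1810.865ms @ 15/7 + 181.087ms (3/14)
12. 1991.952ms @ 33/14 + 181.087ms (3/14)
13. 2173.038ms @ 18/7 + 181.087ms (3/14)
14. 2354.125ms @ 39/14 + 181.087ms (3/14)
15. 2535.211ms @ 3 + 1267.606ms (3/2)
16. 3802.817ms @ 9/2 + 633.803ms (3/4)
17. 4436.62ms @ 21/4 + 633.803ms (3/4)

note 15 onset = 3b = 2535.211ms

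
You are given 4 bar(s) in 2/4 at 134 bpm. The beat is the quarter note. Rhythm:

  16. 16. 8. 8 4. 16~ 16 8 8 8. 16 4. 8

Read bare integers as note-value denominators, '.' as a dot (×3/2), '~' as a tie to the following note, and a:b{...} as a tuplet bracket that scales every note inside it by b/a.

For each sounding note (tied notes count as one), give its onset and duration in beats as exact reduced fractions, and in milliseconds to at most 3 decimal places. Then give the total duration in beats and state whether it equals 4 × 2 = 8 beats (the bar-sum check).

1) 0.0ms=0b +167.91ms=3/8b
2) 167.91ms=3/8b +167.91ms=3/8b
3) 335.821ms=3/4b +335.821ms=3/4b
4) 671.642ms=3/2b +223.881ms=1/2b
5) 895.522ms=2b +671.642ms=3/2b
6) 1567.164ms=7/2b +223.881ms=1/2b
7) 1791.045ms=4b +223.881ms=1/2b
8) 2014.925ms=9/2b +223.881ms=1/2b
9) 2238.806ms=5b +335.821ms=3/4b
10) 2574.627ms=23/4b +111.94ms=1/4b
11) 2686.567ms=6b +671.642ms=3/2b
12) 3358.209ms=15/2b +223.881ms=1/2b
Σ=8b of 8 (134bpm 2/4) — PASS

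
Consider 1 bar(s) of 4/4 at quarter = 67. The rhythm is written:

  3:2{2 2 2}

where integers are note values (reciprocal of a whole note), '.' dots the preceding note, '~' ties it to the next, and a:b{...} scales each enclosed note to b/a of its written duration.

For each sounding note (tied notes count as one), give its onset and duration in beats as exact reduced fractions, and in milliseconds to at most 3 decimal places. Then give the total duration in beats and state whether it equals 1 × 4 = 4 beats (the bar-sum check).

1) 0.0ms=0b +1194.03ms=4/3b
2) 1194.03ms=4/3b +1194.03ms=4/3b
3) 2388.06ms=8/3b +1194.03ms=4/3b
Σ=4b of 4 (67bpm 4/4) — PASS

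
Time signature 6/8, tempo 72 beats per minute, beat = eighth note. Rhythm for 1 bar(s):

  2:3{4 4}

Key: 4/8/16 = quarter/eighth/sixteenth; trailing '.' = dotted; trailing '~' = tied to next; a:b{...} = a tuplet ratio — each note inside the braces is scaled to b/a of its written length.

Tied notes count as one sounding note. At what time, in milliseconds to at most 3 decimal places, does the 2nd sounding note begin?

1. 0.0ms @ 0 + 2500.0ms (3)
2. 2500.0ms @ 3 + 2500.0ms (3)

note 2 onset = 3b = 2500.0ms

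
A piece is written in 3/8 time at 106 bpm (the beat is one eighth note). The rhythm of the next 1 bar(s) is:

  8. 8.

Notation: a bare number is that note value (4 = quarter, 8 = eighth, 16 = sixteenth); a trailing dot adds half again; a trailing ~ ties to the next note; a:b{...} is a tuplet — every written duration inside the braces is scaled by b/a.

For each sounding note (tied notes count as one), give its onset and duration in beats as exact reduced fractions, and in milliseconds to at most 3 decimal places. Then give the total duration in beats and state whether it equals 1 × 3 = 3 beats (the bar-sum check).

1) 0.0ms=0b +849.057ms=3/2b
2) 849.057ms=3/2b +849.057ms=3/2b
Σ=3b of 3 (106bpm 3/8) — PASS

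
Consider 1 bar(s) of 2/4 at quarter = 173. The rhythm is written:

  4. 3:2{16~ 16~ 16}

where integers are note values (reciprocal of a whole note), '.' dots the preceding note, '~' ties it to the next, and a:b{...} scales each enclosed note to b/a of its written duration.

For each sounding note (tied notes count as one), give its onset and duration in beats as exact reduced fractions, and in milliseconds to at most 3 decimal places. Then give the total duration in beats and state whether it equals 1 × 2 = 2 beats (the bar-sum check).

1) 0.0ms=0b +520.231ms=3/2b
2) 520.231ms=3/2b +173.41ms=1/2b
Σ=2b of 2 (173bpm 2/4) — PASS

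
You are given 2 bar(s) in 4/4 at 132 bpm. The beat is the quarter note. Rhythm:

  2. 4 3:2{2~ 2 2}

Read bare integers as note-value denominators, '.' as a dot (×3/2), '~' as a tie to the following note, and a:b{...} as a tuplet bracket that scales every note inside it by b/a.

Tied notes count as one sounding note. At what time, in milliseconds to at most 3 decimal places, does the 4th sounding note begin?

note 4 onset = 20/3b = 3030.303ms

1. 0.0ms @ 0 + 1363.636ms (3)
2. 1363.636ms @ 3 + 454.545ms (1)
3. 1818.182ms @ 4 + 1212.121ms (8/3)
4. 3030.303ms @ 20/3 + 606.061ms (4/3)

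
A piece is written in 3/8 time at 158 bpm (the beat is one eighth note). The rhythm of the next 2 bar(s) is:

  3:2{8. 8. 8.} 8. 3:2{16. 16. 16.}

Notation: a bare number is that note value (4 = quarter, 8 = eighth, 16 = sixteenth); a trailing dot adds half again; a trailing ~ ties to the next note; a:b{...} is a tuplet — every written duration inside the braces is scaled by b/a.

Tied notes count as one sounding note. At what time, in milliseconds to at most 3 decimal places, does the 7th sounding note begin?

1. 0.0ms @ 0 + 379.747ms (1)
2. 379.747ms @ 1 + 379.747ms (1)
3. 759.494ms @ 2 + 379.747ms (1)
4. 1139.241ms @ 3 + 569.62ms (3/2)
5. 1708.861ms @ 9/2 + 189.873ms (1/2)
6. 1898.734ms @ 5 + 189.873ms (1/2)
7. 2088.608ms @ 11/2 + 189.873ms (1/2)

note 7 onset = 11/2b = 2088.608ms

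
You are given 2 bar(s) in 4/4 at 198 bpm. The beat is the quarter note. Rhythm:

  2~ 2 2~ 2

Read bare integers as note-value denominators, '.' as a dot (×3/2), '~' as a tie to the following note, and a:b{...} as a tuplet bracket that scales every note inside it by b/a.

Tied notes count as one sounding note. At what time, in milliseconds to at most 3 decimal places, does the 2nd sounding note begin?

1. 0.0ms @ 0 + 1212.121ms (4)
2. 1212.121ms @ 4 + 1212.121ms (4)

note 2 onset = 4b = 1212.121ms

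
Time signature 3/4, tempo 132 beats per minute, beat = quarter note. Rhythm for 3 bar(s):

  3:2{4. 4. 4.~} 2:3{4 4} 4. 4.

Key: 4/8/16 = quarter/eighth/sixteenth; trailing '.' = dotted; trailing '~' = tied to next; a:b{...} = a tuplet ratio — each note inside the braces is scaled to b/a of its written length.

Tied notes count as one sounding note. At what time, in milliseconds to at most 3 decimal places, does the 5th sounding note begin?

1. 0.0ms @ 0 + 454.545ms (1)
2. 454.545ms @ 1 + 454.545ms (1)
3. 909.091ms @ 2 + 1136.364ms (5/2)
4. 2045.455ms @ 9/2 + 681.818ms (3/2)
5. 2727.273ms @ 6 + 681.818ms (3/2)
6. 3409.091ms @ 15/2 + 681.818ms (3/2)

note 5 onset = 6b = 2727.273ms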